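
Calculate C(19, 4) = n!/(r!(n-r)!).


C(19,4) = 19!/(4! × 15!)
= 121645100408832000/(24 × 1307674368000)
= 3876

C(19,4) = 3876


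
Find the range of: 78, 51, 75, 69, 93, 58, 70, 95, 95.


Max = 95, Min = 51
Range = 95 - 51 = 44

Range = 44


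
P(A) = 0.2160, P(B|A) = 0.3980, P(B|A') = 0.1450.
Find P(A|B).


P(B) = P(B|A)*P(A) + P(B|A')*P(A')
= 0.3980*0.2160 + 0.1450*0.7840
= 0.085968 + 0.113680 = 0.199648
P(A|B) = 0.085968/0.199648 = 0.4306

P(A|B) = 0.4306


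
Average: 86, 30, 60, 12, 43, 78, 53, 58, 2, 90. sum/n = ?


Sum = 86 + 30 + 60 + 12 + 43 + 78 + 53 + 58 + 2 + 90 = 512
n = 10
Mean = 512/10 = 51.2000

Mean = 51.2000


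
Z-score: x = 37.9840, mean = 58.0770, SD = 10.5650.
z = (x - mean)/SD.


z = (37.9840 - 58.0770)/10.5650
= -20.0930/10.5650
= -1.9018

z = -1.9018


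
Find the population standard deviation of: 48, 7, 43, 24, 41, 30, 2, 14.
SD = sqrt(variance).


Mean = 26.1250
Variance = 262.3594
SD = sqrt(262.3594) = 16.1975

SD = 16.1975


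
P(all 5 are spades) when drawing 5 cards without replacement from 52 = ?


P(all spades) = (13/52) × (12/51) × (11/50) × (10/49) × (9/48)
= 0.0005

P = 0.0005


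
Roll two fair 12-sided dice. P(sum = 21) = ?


Total outcomes = 12×12 = 144
Favorable (sum = 21): 4
P = 4/144 = 0.0278

P = 0.0278


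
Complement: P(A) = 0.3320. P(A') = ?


P(not A) = 1 - 0.3320 = 0.6680

P(not A) = 0.6680


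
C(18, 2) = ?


C(18,2) = 18!/(2! × 16!)
= 6402373705728000/(2 × 20922789888000)
= 153

C(18,2) = 153


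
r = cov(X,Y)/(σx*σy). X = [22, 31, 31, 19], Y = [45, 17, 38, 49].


Mean X = 25.7500, Mean Y = 37.2500
SD X = 5.356071, SD Y = 12.336430
Cov = -52.687500
r = -52.687500/(5.356071*12.336430) = -0.7974

r = -0.7974


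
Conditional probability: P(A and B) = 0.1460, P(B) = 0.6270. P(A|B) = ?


P(A|B) = 0.1460/0.6270 = 0.2329

P(A|B) = 0.2329


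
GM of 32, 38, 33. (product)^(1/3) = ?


Product = 32 × 38 × 33 = 40128
GM = 40128^(1/3) = 34.2360

GM = 34.2360


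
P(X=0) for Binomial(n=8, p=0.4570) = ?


C(8,0) = 1
p^0 = 1.000000
(1-p)^8 = 0.007558
P = 1 * 1.000000 * 0.007558 = 0.0076

P(X=0) = 0.0076


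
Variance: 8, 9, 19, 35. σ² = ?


Mean = 17.7500
Squared deviations: 95.0625, 76.5625, 1.5625, 297.5625
Sum = 470.7500
Variance = 470.7500/4 = 117.6875

Variance = 117.6875


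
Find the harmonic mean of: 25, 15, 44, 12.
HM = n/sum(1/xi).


Sum of reciprocals = 1/25 + 1/15 + 1/44 + 1/12 = 0.212727
HM = 4/0.212727 = 18.8034

HM = 18.8034


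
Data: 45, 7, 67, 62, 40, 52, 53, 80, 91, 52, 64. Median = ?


Sorted: 7, 40, 45, 52, 52, 53, 62, 64, 67, 80, 91
n = 11 (odd)
Middle value = 53

Median = 53


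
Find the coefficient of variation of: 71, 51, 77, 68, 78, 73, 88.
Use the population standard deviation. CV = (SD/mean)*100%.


Mean = 72.2857
SD = 10.5250
CV = (10.5250/72.2857)*100 = 14.5603%

CV = 14.5603%


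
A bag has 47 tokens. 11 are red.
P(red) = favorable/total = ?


P = 11/47 = 0.2340

P = 0.2340


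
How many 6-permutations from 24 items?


P(24,6) = 24!/18!
= 620448401733239439360000/6402373705728000
= 96909120

P(24,6) = 96909120


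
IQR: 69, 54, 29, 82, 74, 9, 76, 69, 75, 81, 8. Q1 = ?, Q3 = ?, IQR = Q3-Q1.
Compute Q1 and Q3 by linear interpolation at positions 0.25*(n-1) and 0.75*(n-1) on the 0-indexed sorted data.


Sorted: 8, 9, 29, 54, 69, 69, 74, 75, 76, 81, 82
Q1 (25th %ile) = 41.5000
Q3 (75th %ile) = 75.5000
IQR = 75.5000 - 41.5000 = 34.0000

IQR = 34.0000


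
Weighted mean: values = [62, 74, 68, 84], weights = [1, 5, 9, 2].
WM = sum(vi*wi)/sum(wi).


Numerator = 62*1 + 74*5 + 68*9 + 84*2 = 1212
Denominator = 1 + 5 + 9 + 2 = 17
WM = 1212/17 = 71.2941

WM = 71.2941


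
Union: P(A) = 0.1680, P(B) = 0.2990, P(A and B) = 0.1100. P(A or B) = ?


P(A∪B) = 0.1680 + 0.2990 - 0.1100
= 0.4670 - 0.1100
= 0.3570

P(A∪B) = 0.3570


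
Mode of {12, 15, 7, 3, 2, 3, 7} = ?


Frequencies: 2:1, 3:2, 7:2, 12:1, 15:1
Max frequency = 2
Mode = 3, 7

Mode = 3, 7


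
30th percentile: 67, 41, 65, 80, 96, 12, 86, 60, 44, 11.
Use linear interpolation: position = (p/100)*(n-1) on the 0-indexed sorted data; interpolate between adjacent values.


Sorted: 11, 12, 41, 44, 60, 65, 67, 80, 86, 96
n = 10
Index = 30/100 * 9 = 2.7000
Lower = data[2] = 41, Upper = data[3] = 44
P30 = 41 + 0.7000*(3) = 43.1000

P30 = 43.1000


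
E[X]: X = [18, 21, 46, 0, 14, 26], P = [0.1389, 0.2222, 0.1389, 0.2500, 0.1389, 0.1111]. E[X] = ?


E[X] = 18*0.1389 + 21*0.2222 + 46*0.1389 + 0*0.2500 + 14*0.1389 + 26*0.1111
= 2.5002 + 4.6662 + 6.3894 + 0 + 1.9446 + 2.8886
= 18.3890

E[X] = 18.3890


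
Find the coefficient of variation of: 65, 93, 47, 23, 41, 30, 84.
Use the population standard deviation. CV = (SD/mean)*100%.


Mean = 54.7143
SD = 24.7658
CV = (24.7658/54.7143)*100 = 45.2639%

CV = 45.2639%


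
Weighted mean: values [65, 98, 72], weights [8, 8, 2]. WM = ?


Numerator = 65*8 + 98*8 + 72*2 = 1448
Denominator = 8 + 8 + 2 = 18
WM = 1448/18 = 80.4444

WM = 80.4444


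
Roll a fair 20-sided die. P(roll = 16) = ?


Favorable outcomes (roll = 16): 1
Total outcomes = 20
P = 1/20 = 0.0500

P = 0.0500


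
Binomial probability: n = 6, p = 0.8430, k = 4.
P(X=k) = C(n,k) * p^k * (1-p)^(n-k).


C(6,4) = 15
p^4 = 0.505022
(1-p)^2 = 0.024649
P = 15 * 0.505022 * 0.024649 = 0.1867

P(X=4) = 0.1867


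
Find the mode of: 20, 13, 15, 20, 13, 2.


Frequencies: 2:1, 13:2, 15:1, 20:2
Max frequency = 2
Mode = 13, 20

Mode = 13, 20


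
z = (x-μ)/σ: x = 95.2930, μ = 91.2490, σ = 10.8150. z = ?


z = (95.2930 - 91.2490)/10.8150
= 4.0440/10.8150
= 0.3739

z = 0.3739


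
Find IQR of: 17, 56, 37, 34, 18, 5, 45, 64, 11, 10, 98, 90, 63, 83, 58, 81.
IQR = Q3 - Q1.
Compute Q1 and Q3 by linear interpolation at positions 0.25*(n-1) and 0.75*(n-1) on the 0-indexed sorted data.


Sorted: 5, 10, 11, 17, 18, 34, 37, 45, 56, 58, 63, 64, 81, 83, 90, 98
Q1 (25th %ile) = 17.7500
Q3 (75th %ile) = 68.2500
IQR = 68.2500 - 17.7500 = 50.5000

IQR = 50.5000


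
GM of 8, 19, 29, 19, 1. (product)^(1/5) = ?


Product = 8 × 19 × 29 × 19 × 1 = 83752
GM = 83752^(1/5) = 9.6516

GM = 9.6516


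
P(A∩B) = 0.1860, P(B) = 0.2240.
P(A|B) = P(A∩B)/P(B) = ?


P(A|B) = 0.1860/0.2240 = 0.8304

P(A|B) = 0.8304


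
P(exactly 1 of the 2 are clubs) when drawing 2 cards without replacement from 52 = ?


Hypergeometric: P(X=1) = C(13,1)·C(39,1) / C(52,2)
= 13 × 39 / 1326
= 507/1326 = 0.3824

P = 0.3824


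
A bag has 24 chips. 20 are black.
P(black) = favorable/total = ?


P = 20/24 = 0.8333

P = 0.8333


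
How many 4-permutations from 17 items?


P(17,4) = 17!/13!
= 355687428096000/6227020800
= 57120

P(17,4) = 57120


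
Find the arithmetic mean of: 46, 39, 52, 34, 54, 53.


Sum = 46 + 39 + 52 + 34 + 54 + 53 = 278
n = 6
Mean = 278/6 = 46.3333

Mean = 46.3333


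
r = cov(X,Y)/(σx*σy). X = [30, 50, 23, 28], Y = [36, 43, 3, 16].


Mean X = 32.7500, Mean Y = 24.5000
SD X = 10.280443, SD Y = 15.882380
Cov = 134.375000
r = 134.375000/(10.280443*15.882380) = 0.8230

r = 0.8230


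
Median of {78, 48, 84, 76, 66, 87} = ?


Sorted: 48, 66, 76, 78, 84, 87
n = 6 (even)
Middle values: 76 and 78
Median = (76+78)/2 = 77.0000

Median = 77.0000


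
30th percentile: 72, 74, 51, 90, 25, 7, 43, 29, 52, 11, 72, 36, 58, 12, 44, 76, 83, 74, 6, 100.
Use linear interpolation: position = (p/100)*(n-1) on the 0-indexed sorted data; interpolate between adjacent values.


Sorted: 6, 7, 11, 12, 25, 29, 36, 43, 44, 51, 52, 58, 72, 72, 74, 74, 76, 83, 90, 100
n = 20
Index = 30/100 * 19 = 5.7000
Lower = data[5] = 29, Upper = data[6] = 36
P30 = 29 + 0.7000*(7) = 33.9000

P30 = 33.9000


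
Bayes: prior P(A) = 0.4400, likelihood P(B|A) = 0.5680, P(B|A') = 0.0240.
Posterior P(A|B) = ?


P(B) = P(B|A)*P(A) + P(B|A')*P(A')
= 0.5680*0.4400 + 0.0240*0.5600
= 0.249920 + 0.013440 = 0.263360
P(A|B) = 0.249920/0.263360 = 0.9490

P(A|B) = 0.9490


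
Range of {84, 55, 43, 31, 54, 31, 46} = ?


Max = 84, Min = 31
Range = 84 - 31 = 53

Range = 53


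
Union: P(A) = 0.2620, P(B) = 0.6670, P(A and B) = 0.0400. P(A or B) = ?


P(A∪B) = 0.2620 + 0.6670 - 0.0400
= 0.9290 - 0.0400
= 0.8890

P(A∪B) = 0.8890


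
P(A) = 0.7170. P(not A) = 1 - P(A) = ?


P(not A) = 1 - 0.7170 = 0.2830

P(not A) = 0.2830


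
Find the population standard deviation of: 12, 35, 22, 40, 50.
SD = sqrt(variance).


Mean = 31.8000
Variance = 179.3600
SD = sqrt(179.3600) = 13.3925

SD = 13.3925


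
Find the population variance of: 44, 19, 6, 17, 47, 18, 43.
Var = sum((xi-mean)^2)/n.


Mean = 27.7143
Squared deviations: 265.2245, 75.9388, 471.5102, 114.7959, 371.9388, 94.3673, 233.6531
Sum = 1627.4286
Variance = 1627.4286/7 = 232.4898

Variance = 232.4898


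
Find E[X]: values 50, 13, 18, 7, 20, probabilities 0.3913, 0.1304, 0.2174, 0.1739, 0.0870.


E[X] = 50*0.3913 + 13*0.1304 + 18*0.2174 + 7*0.1739 + 20*0.0870
= 19.5650 + 1.6952 + 3.9132 + 1.2173 + 1.7400
= 28.1307

E[X] = 28.1307


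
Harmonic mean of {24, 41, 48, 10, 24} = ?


Sum of reciprocals = 1/24 + 1/41 + 1/48 + 1/10 + 1/24 = 0.228557
HM = 5/0.228557 = 21.8764

HM = 21.8764


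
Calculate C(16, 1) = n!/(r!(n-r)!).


C(16,1) = 16!/(1! × 15!)
= 20922789888000/(1 × 1307674368000)
= 16

C(16,1) = 16


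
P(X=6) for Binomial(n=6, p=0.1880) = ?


C(6,6) = 1
p^6 = 4.415167e-05
(1-p)^0 = 1.000000
P = 1 * 4.415167e-05 * 1.000000 = 4.4152e-05

P(X=6) = 4.4152e-05


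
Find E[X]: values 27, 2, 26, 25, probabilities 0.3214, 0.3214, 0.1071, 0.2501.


E[X] = 27*0.3214 + 2*0.3214 + 26*0.1071 + 25*0.2501
= 8.6778 + 0.6428 + 2.7846 + 6.2525
= 18.3577

E[X] = 18.3577


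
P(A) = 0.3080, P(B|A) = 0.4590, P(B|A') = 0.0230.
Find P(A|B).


P(B) = P(B|A)*P(A) + P(B|A')*P(A')
= 0.4590*0.3080 + 0.0230*0.6920
= 0.141372 + 0.015916 = 0.157288
P(A|B) = 0.141372/0.157288 = 0.8988

P(A|B) = 0.8988


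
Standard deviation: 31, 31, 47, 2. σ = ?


Mean = 27.7500
Variance = 263.6875
SD = sqrt(263.6875) = 16.2385

SD = 16.2385


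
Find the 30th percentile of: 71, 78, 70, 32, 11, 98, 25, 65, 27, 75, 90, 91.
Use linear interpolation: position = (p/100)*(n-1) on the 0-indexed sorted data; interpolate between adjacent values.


Sorted: 11, 25, 27, 32, 65, 70, 71, 75, 78, 90, 91, 98
n = 12
Index = 30/100 * 11 = 3.3000
Lower = data[3] = 32, Upper = data[4] = 65
P30 = 32 + 0.3000*(33) = 41.9000

P30 = 41.9000


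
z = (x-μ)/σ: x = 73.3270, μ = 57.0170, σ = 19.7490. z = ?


z = (73.3270 - 57.0170)/19.7490
= 16.3100/19.7490
= 0.8259

z = 0.8259


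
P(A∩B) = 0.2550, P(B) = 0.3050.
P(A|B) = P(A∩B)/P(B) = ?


P(A|B) = 0.2550/0.3050 = 0.8361

P(A|B) = 0.8361


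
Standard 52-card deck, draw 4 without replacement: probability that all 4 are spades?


P(all spades) = (13/52) × (12/51) × (11/50) × (10/49)
= 0.0026

P = 0.0026


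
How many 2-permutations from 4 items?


P(4,2) = 4!/2!
= 24/2
= 12

P(4,2) = 12


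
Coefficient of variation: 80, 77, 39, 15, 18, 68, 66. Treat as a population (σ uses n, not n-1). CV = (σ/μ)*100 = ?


Mean = 51.8571
SD = 25.5087
CV = (25.5087/51.8571)*100 = 49.1903%

CV = 49.1903%


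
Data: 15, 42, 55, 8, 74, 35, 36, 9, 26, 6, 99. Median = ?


Sorted: 6, 8, 9, 15, 26, 35, 36, 42, 55, 74, 99
n = 11 (odd)
Middle value = 35

Median = 35


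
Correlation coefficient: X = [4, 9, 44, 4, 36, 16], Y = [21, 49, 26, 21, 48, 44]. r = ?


Mean X = 18.8333, Mean Y = 34.8333
SD X = 15.667553, SD Y = 12.374930
Cov = 41.472222
r = 41.472222/(15.667553*12.374930) = 0.2139

r = 0.2139


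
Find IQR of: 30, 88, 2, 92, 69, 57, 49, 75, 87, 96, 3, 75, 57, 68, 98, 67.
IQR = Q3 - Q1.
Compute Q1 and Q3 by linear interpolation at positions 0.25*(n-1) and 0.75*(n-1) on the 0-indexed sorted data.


Sorted: 2, 3, 30, 49, 57, 57, 67, 68, 69, 75, 75, 87, 88, 92, 96, 98
Q1 (25th %ile) = 55.0000
Q3 (75th %ile) = 87.2500
IQR = 87.2500 - 55.0000 = 32.2500

IQR = 32.2500


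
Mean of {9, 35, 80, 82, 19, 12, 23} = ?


Sum = 9 + 35 + 80 + 82 + 19 + 12 + 23 = 260
n = 7
Mean = 260/7 = 37.1429

Mean = 37.1429


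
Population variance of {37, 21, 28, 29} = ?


Mean = 28.7500
Squared deviations: 68.0625, 60.0625, 0.5625, 0.0625
Sum = 128.7500
Variance = 128.7500/4 = 32.1875

Variance = 32.1875


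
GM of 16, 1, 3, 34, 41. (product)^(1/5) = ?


Product = 16 × 1 × 3 × 34 × 41 = 66912
GM = 66912^(1/5) = 9.2279

GM = 9.2279


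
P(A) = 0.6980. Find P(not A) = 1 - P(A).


P(not A) = 1 - 0.6980 = 0.3020

P(not A) = 0.3020


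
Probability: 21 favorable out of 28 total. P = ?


P = 21/28 = 0.7500

P = 0.7500


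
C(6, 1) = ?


C(6,1) = 6!/(1! × 5!)
= 720/(1 × 120)
= 6

C(6,1) = 6


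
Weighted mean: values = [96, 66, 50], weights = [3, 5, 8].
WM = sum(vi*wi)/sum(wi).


Numerator = 96*3 + 66*5 + 50*8 = 1018
Denominator = 3 + 5 + 8 = 16
WM = 1018/16 = 63.6250

WM = 63.6250


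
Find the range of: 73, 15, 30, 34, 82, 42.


Max = 82, Min = 15
Range = 82 - 15 = 67

Range = 67


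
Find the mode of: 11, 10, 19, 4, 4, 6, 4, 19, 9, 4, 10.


Frequencies: 4:4, 6:1, 9:1, 10:2, 11:1, 19:2
Max frequency = 4
Mode = 4

Mode = 4


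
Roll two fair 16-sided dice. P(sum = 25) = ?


Total outcomes = 16×16 = 256
Favorable (sum = 25): 8
P = 8/256 = 0.0312

P = 0.0312


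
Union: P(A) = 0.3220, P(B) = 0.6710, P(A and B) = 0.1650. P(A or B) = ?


P(A∪B) = 0.3220 + 0.6710 - 0.1650
= 0.9930 - 0.1650
= 0.8280

P(A∪B) = 0.8280


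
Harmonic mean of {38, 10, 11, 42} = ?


Sum of reciprocals = 1/38 + 1/10 + 1/11 + 1/42 = 0.241034
HM = 4/0.241034 = 16.5951

HM = 16.5951


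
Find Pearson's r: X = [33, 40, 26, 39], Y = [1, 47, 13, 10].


Mean X = 34.5000, Mean Y = 17.7500
SD X = 5.590170, SD Y = 17.455300
Cov = 47.875000
r = 47.875000/(5.590170*17.455300) = 0.4906

r = 0.4906


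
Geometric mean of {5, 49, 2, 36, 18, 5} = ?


Product = 5 × 49 × 2 × 36 × 18 × 5 = 1587600
GM = 1587600^(1/6) = 10.8008

GM = 10.8008


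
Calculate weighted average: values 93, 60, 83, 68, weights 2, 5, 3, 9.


Numerator = 93*2 + 60*5 + 83*3 + 68*9 = 1347
Denominator = 2 + 5 + 3 + 9 = 19
WM = 1347/19 = 70.8947

WM = 70.8947


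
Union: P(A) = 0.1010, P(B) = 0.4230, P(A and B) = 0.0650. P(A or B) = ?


P(A∪B) = 0.1010 + 0.4230 - 0.0650
= 0.5240 - 0.0650
= 0.4590

P(A∪B) = 0.4590


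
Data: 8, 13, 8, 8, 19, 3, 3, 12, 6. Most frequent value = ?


Frequencies: 3:2, 6:1, 8:3, 12:1, 13:1, 19:1
Max frequency = 3
Mode = 8

Mode = 8


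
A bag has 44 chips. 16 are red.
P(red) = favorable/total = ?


P = 16/44 = 0.3636

P = 0.3636


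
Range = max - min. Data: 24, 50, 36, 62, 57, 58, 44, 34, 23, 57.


Max = 62, Min = 23
Range = 62 - 23 = 39

Range = 39


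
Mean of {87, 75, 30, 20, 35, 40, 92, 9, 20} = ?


Sum = 87 + 75 + 30 + 20 + 35 + 40 + 92 + 9 + 20 = 408
n = 9
Mean = 408/9 = 45.3333

Mean = 45.3333


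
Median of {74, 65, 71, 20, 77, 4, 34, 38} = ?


Sorted: 4, 20, 34, 38, 65, 71, 74, 77
n = 8 (even)
Middle values: 38 and 65
Median = (38+65)/2 = 51.5000

Median = 51.5000


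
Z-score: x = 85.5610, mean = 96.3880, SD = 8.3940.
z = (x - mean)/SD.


z = (85.5610 - 96.3880)/8.3940
= -10.8270/8.3940
= -1.2898

z = -1.2898


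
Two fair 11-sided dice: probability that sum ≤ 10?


Total outcomes = 11×11 = 121
Favorable (sum ≤ 10): 45
P = 45/121 = 0.3719

P = 0.3719


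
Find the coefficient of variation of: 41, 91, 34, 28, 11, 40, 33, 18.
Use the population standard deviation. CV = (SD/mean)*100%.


Mean = 37.0000
SD = 22.5942
CV = (22.5942/37.0000)*100 = 61.0655%

CV = 61.0655%


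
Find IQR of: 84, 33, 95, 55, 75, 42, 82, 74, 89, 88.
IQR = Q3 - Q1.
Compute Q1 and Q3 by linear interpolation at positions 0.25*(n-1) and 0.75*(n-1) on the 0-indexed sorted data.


Sorted: 33, 42, 55, 74, 75, 82, 84, 88, 89, 95
Q1 (25th %ile) = 59.7500
Q3 (75th %ile) = 87.0000
IQR = 87.0000 - 59.7500 = 27.2500

IQR = 27.2500


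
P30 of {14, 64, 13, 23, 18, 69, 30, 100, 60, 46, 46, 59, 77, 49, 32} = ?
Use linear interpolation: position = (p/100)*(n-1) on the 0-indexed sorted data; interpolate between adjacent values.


Sorted: 13, 14, 18, 23, 30, 32, 46, 46, 49, 59, 60, 64, 69, 77, 100
n = 15
Index = 30/100 * 14 = 4.2000
Lower = data[4] = 30, Upper = data[5] = 32
P30 = 30 + 0.2000*(2) = 30.4000

P30 = 30.4000


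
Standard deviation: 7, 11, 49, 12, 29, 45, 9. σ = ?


Mean = 23.1429
Variance = 273.2653
SD = sqrt(273.2653) = 16.5307

SD = 16.5307


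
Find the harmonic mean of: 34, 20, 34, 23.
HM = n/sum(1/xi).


Sum of reciprocals = 1/34 + 1/20 + 1/34 + 1/23 = 0.152302
HM = 4/0.152302 = 26.2636

HM = 26.2636


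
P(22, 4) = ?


P(22,4) = 22!/18!
= 1124000727777607680000/6402373705728000
= 175560

P(22,4) = 175560


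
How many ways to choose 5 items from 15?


C(15,5) = 15!/(5! × 10!)
= 1307674368000/(120 × 3628800)
= 3003

C(15,5) = 3003


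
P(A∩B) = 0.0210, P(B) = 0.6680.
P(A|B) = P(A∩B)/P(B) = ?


P(A|B) = 0.0210/0.6680 = 0.0314

P(A|B) = 0.0314


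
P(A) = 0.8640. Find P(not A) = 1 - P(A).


P(not A) = 1 - 0.8640 = 0.1360

P(not A) = 0.1360


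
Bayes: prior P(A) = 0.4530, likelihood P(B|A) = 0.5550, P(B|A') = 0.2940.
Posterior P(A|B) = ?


P(B) = P(B|A)*P(A) + P(B|A')*P(A')
= 0.5550*0.4530 + 0.2940*0.5470
= 0.251415 + 0.160818 = 0.412233
P(A|B) = 0.251415/0.412233 = 0.6099

P(A|B) = 0.6099


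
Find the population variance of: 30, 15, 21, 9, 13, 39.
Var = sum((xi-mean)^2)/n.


Mean = 21.1667
Squared deviations: 78.0278, 38.0278, 0.0278, 148.0278, 66.6944, 318.0278
Sum = 648.8333
Variance = 648.8333/6 = 108.1389

Variance = 108.1389


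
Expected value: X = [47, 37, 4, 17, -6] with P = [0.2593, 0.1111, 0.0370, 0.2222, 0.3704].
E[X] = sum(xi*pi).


E[X] = 47*0.2593 + 37*0.1111 + 4*0.0370 + 17*0.2222 - 6*0.3704
= 12.1871 + 4.1107 + 0.1480 + 3.7774 - 2.2224
= 18.0008

E[X] = 18.0008


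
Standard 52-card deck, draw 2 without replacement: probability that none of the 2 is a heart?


P(no hearts) = (39/52) × (38/51)
= 0.5588

P = 0.5588


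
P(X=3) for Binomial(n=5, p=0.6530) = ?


C(5,3) = 10
p^3 = 0.278445
(1-p)^2 = 0.120409
P = 10 * 0.278445 * 0.120409 = 0.3353

P(X=3) = 0.3353


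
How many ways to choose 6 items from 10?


C(10,6) = 10!/(6! × 4!)
= 3628800/(720 × 24)
= 210

C(10,6) = 210


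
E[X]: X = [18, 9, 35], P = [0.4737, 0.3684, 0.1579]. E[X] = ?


E[X] = 18*0.4737 + 9*0.3684 + 35*0.1579
= 8.5266 + 3.3156 + 5.5265
= 17.3687

E[X] = 17.3687


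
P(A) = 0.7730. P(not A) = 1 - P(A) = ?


P(not A) = 1 - 0.7730 = 0.2270

P(not A) = 0.2270


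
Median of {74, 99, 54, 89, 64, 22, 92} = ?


Sorted: 22, 54, 64, 74, 89, 92, 99
n = 7 (odd)
Middle value = 74

Median = 74


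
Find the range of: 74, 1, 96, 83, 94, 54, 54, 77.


Max = 96, Min = 1
Range = 96 - 1 = 95

Range = 95


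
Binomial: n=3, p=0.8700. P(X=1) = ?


C(3,1) = 3
p^1 = 0.870000
(1-p)^2 = 0.016900
P = 3 * 0.870000 * 0.016900 = 0.0441

P(X=1) = 0.0441


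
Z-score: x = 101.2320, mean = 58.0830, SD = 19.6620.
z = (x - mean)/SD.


z = (101.2320 - 58.0830)/19.6620
= 43.1490/19.6620
= 2.1945

z = 2.1945


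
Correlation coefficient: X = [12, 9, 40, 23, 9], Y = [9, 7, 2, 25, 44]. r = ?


Mean X = 18.6000, Mean Y = 17.4000
SD X = 11.876026, SD Y = 15.370101
Cov = -79.240000
r = -79.240000/(11.876026*15.370101) = -0.4341

r = -0.4341


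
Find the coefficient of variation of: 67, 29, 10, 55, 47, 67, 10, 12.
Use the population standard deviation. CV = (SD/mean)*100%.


Mean = 37.1250
SD = 23.3743
CV = (23.3743/37.1250)*100 = 62.9612%

CV = 62.9612%


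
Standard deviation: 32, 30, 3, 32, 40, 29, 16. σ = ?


Mean = 26.0000
Variance = 131.7143
SD = sqrt(131.7143) = 11.4767

SD = 11.4767


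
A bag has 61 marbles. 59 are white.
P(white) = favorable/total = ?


P = 59/61 = 0.9672

P = 0.9672


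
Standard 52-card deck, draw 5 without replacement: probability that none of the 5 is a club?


P(no clubs) = (39/52) × (38/51) × (37/50) × (36/49) × (35/48)
= 0.2215

P = 0.2215


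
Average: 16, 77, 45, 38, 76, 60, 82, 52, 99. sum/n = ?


Sum = 16 + 77 + 45 + 38 + 76 + 60 + 82 + 52 + 99 = 545
n = 9
Mean = 545/9 = 60.5556

Mean = 60.5556


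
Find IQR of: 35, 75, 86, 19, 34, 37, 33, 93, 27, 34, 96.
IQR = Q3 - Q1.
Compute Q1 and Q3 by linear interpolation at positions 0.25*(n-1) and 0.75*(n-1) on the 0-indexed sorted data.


Sorted: 19, 27, 33, 34, 34, 35, 37, 75, 86, 93, 96
Q1 (25th %ile) = 33.5000
Q3 (75th %ile) = 80.5000
IQR = 80.5000 - 33.5000 = 47.0000

IQR = 47.0000


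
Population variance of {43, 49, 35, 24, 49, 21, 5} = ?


Mean = 32.2857
Squared deviations: 114.7959, 279.3673, 7.3673, 68.6531, 279.3673, 127.3673, 744.5102
Sum = 1621.4286
Variance = 1621.4286/7 = 231.6327

Variance = 231.6327


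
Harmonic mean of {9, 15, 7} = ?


Sum of reciprocals = 1/9 + 1/15 + 1/7 = 0.320635
HM = 3/0.320635 = 9.3564

HM = 9.3564


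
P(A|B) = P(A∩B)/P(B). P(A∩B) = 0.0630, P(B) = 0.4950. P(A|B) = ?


P(A|B) = 0.0630/0.4950 = 0.1273

P(A|B) = 0.1273


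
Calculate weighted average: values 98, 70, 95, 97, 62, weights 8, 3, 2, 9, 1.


Numerator = 98*8 + 70*3 + 95*2 + 97*9 + 62*1 = 2119
Denominator = 8 + 3 + 2 + 9 + 1 = 23
WM = 2119/23 = 92.1304

WM = 92.1304


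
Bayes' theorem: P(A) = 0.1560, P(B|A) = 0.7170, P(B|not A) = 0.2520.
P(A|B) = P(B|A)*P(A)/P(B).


P(B) = P(B|A)*P(A) + P(B|A')*P(A')
= 0.7170*0.1560 + 0.2520*0.8440
= 0.111852 + 0.212688 = 0.324540
P(A|B) = 0.111852/0.324540 = 0.3446

P(A|B) = 0.3446


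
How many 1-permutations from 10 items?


P(10,1) = 10!/9!
= 3628800/362880
= 10

P(10,1) = 10


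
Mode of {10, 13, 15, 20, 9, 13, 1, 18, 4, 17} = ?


Frequencies: 1:1, 4:1, 9:1, 10:1, 13:2, 15:1, 17:1, 18:1, 20:1
Max frequency = 2
Mode = 13

Mode = 13


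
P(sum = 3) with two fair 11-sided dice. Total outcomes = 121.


Total outcomes = 11×11 = 121
Favorable (sum = 3): 2
P = 2/121 = 0.0165

P = 0.0165


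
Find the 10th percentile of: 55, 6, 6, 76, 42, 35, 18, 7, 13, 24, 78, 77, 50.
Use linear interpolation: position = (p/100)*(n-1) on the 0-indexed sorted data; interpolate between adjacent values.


Sorted: 6, 6, 7, 13, 18, 24, 35, 42, 50, 55, 76, 77, 78
n = 13
Index = 10/100 * 12 = 1.2000
Lower = data[1] = 6, Upper = data[2] = 7
P10 = 6 + 0.2000*(1) = 6.2000

P10 = 6.2000


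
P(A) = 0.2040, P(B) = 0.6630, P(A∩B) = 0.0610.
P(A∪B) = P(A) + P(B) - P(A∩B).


P(A∪B) = 0.2040 + 0.6630 - 0.0610
= 0.8670 - 0.0610
= 0.8060

P(A∪B) = 0.8060


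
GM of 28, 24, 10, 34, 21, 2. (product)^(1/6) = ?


Product = 28 × 24 × 10 × 34 × 21 × 2 = 9596160
GM = 9596160^(1/6) = 14.5775

GM = 14.5775


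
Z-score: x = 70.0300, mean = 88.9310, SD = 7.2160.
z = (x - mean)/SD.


z = (70.0300 - 88.9310)/7.2160
= -18.9010/7.2160
= -2.6193

z = -2.6193


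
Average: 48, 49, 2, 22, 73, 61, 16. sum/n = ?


Sum = 48 + 49 + 2 + 22 + 73 + 61 + 16 = 271
n = 7
Mean = 271/7 = 38.7143

Mean = 38.7143


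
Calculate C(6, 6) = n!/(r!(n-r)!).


C(6,6) = 6!/(6! × 0!)
= 720/(720 × 1)
= 1

C(6,6) = 1


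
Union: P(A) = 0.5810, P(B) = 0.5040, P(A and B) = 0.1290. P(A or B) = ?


P(A∪B) = 0.5810 + 0.5040 - 0.1290
= 1.0850 - 0.1290
= 0.9560

P(A∪B) = 0.9560


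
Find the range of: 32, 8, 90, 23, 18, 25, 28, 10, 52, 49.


Max = 90, Min = 8
Range = 90 - 8 = 82

Range = 82


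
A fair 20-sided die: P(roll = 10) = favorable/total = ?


Favorable outcomes (roll = 10): 1
Total outcomes = 20
P = 1/20 = 0.0500

P = 0.0500


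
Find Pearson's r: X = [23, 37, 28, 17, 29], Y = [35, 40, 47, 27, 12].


Mean X = 26.8000, Mean Y = 32.2000
SD X = 6.645299, SD Y = 12.023311
Cov = 18.640000
r = 18.640000/(6.645299*12.023311) = 0.2333

r = 0.2333


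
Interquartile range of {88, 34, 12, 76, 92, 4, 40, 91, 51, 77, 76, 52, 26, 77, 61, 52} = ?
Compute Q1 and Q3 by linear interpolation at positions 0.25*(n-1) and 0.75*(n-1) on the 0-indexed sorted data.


Sorted: 4, 12, 26, 34, 40, 51, 52, 52, 61, 76, 76, 77, 77, 88, 91, 92
Q1 (25th %ile) = 38.5000
Q3 (75th %ile) = 77.0000
IQR = 77.0000 - 38.5000 = 38.5000

IQR = 38.5000


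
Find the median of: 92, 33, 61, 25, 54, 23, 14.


Sorted: 14, 23, 25, 33, 54, 61, 92
n = 7 (odd)
Middle value = 33

Median = 33


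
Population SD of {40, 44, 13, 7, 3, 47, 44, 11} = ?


Mean = 26.1250
Variance = 321.1094
SD = sqrt(321.1094) = 17.9195

SD = 17.9195


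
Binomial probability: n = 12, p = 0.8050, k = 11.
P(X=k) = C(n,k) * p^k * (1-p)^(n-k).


C(12,11) = 12
p^11 = 0.091993
(1-p)^1 = 0.195000
P = 12 * 0.091993 * 0.195000 = 0.2153

P(X=11) = 0.2153


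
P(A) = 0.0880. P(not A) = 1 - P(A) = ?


P(not A) = 1 - 0.0880 = 0.9120

P(not A) = 0.9120


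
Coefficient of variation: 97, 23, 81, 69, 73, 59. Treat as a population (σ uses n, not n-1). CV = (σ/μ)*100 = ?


Mean = 67.0000
SD = 22.8619
CV = (22.8619/67.0000)*100 = 34.1222%

CV = 34.1222%


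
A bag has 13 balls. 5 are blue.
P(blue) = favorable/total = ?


P = 5/13 = 0.3846

P = 0.3846


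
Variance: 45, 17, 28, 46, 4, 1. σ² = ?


Mean = 23.5000
Squared deviations: 462.2500, 42.2500, 20.2500, 506.2500, 380.2500, 506.2500
Sum = 1917.5000
Variance = 1917.5000/6 = 319.5833

Variance = 319.5833


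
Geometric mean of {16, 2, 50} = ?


Product = 16 × 2 × 50 = 1600
GM = 1600^(1/3) = 11.6961

GM = 11.6961


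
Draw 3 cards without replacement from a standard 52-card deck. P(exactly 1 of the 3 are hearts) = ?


Hypergeometric: P(X=1) = C(13,1)·C(39,2) / C(52,3)
= 13 × 741 / 22100
= 9633/22100 = 0.4359

P = 0.4359


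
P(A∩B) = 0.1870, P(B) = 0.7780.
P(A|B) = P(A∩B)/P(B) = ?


P(A|B) = 0.1870/0.7780 = 0.2404

P(A|B) = 0.2404


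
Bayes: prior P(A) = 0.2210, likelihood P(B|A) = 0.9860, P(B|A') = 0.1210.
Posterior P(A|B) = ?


P(B) = P(B|A)*P(A) + P(B|A')*P(A')
= 0.9860*0.2210 + 0.1210*0.7790
= 0.217906 + 0.094259 = 0.312165
P(A|B) = 0.217906/0.312165 = 0.6980

P(A|B) = 0.6980


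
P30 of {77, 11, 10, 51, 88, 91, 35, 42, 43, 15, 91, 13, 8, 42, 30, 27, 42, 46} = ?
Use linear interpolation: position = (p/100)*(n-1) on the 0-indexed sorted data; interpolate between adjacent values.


Sorted: 8, 10, 11, 13, 15, 27, 30, 35, 42, 42, 42, 43, 46, 51, 77, 88, 91, 91
n = 18
Index = 30/100 * 17 = 5.1000
Lower = data[5] = 27, Upper = data[6] = 30
P30 = 27 + 0.1000*(3) = 27.3000

P30 = 27.3000


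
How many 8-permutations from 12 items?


P(12,8) = 12!/4!
= 479001600/24
= 19958400

P(12,8) = 19958400


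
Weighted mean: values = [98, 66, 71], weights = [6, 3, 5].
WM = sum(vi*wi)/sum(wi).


Numerator = 98*6 + 66*3 + 71*5 = 1141
Denominator = 6 + 3 + 5 = 14
WM = 1141/14 = 81.5000

WM = 81.5000


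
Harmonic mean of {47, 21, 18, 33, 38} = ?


Sum of reciprocals = 1/47 + 1/21 + 1/18 + 1/33 + 1/38 = 0.181070
HM = 5/0.181070 = 27.6136

HM = 27.6136


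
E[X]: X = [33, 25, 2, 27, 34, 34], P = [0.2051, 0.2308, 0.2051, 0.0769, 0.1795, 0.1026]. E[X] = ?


E[X] = 33*0.2051 + 25*0.2308 + 2*0.2051 + 27*0.0769 + 34*0.1795 + 34*0.1026
= 6.7683 + 5.7700 + 0.4102 + 2.0763 + 6.1030 + 3.4884
= 24.6162

E[X] = 24.6162


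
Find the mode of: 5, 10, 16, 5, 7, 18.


Frequencies: 5:2, 7:1, 10:1, 16:1, 18:1
Max frequency = 2
Mode = 5

Mode = 5


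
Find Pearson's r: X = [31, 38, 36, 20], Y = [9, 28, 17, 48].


Mean X = 31.2500, Mean Y = 25.5000
SD X = 6.977643, SD Y = 14.637281
Cov = -68.125000
r = -68.125000/(6.977643*14.637281) = -0.6670

r = -0.6670


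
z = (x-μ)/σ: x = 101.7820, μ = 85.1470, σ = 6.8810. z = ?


z = (101.7820 - 85.1470)/6.8810
= 16.6350/6.8810
= 2.4175

z = 2.4175


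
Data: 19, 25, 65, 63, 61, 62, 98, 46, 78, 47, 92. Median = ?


Sorted: 19, 25, 46, 47, 61, 62, 63, 65, 78, 92, 98
n = 11 (odd)
Middle value = 62

Median = 62


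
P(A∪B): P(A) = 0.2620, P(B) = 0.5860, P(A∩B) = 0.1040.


P(A∪B) = 0.2620 + 0.5860 - 0.1040
= 0.8480 - 0.1040
= 0.7440

P(A∪B) = 0.7440


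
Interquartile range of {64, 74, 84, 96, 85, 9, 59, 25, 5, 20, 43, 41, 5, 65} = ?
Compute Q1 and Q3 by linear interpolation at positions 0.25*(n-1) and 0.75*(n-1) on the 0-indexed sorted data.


Sorted: 5, 5, 9, 20, 25, 41, 43, 59, 64, 65, 74, 84, 85, 96
Q1 (25th %ile) = 21.2500
Q3 (75th %ile) = 71.7500
IQR = 71.7500 - 21.2500 = 50.5000

IQR = 50.5000


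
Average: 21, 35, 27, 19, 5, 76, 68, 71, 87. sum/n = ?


Sum = 21 + 35 + 27 + 19 + 5 + 76 + 68 + 71 + 87 = 409
n = 9
Mean = 409/9 = 45.4444

Mean = 45.4444


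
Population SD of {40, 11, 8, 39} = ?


Mean = 24.5000
Variance = 226.2500
SD = sqrt(226.2500) = 15.0416

SD = 15.0416


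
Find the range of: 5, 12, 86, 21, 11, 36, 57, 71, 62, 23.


Max = 86, Min = 5
Range = 86 - 5 = 81

Range = 81


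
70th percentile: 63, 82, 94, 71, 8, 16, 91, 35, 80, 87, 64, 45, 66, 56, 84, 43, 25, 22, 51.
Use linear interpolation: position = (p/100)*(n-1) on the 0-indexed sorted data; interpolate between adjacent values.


Sorted: 8, 16, 22, 25, 35, 43, 45, 51, 56, 63, 64, 66, 71, 80, 82, 84, 87, 91, 94
n = 19
Index = 70/100 * 18 = 12.6000
Lower = data[12] = 71, Upper = data[13] = 80
P70 = 71 + 0.6000*(9) = 76.4000

P70 = 76.4000


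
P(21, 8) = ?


P(21,8) = 21!/13!
= 51090942171709440000/6227020800
= 8204716800

P(21,8) = 8204716800


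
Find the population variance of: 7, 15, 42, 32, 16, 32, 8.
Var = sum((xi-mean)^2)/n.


Mean = 21.7143
Squared deviations: 216.5102, 45.0816, 411.5102, 105.7959, 32.6531, 105.7959, 188.0816
Sum = 1105.4286
Variance = 1105.4286/7 = 157.9184

Variance = 157.9184


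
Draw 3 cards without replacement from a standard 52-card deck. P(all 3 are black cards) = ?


P(all black cards) = (26/52) × (25/51) × (24/50)
= 0.1176

P = 0.1176


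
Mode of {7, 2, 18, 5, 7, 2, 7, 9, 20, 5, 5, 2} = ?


Frequencies: 2:3, 5:3, 7:3, 9:1, 18:1, 20:1
Max frequency = 3
Mode = 2, 5, 7

Mode = 2, 5, 7


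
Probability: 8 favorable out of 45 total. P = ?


P = 8/45 = 0.1778

P = 0.1778


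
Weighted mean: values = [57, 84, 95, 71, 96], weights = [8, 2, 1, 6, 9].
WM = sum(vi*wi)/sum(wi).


Numerator = 57*8 + 84*2 + 95*1 + 71*6 + 96*9 = 2009
Denominator = 8 + 2 + 1 + 6 + 9 = 26
WM = 2009/26 = 77.2692

WM = 77.2692


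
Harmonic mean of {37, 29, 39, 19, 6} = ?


Sum of reciprocals = 1/37 + 1/29 + 1/39 + 1/19 + 1/6 = 0.306449
HM = 5/0.306449 = 16.3159

HM = 16.3159


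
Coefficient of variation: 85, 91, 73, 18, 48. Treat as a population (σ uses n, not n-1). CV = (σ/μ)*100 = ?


Mean = 63.0000
SD = 26.8998
CV = (26.8998/63.0000)*100 = 42.6981%

CV = 42.6981%


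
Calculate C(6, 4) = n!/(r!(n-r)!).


C(6,4) = 6!/(4! × 2!)
= 720/(24 × 2)
= 15

C(6,4) = 15


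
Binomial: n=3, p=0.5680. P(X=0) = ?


C(3,0) = 1
p^0 = 1.000000
(1-p)^3 = 0.080622
P = 1 * 1.000000 * 0.080622 = 0.0806

P(X=0) = 0.0806


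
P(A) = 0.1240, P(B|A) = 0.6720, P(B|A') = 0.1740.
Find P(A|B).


P(B) = P(B|A)*P(A) + P(B|A')*P(A')
= 0.6720*0.1240 + 0.1740*0.8760
= 0.083328 + 0.152424 = 0.235752
P(A|B) = 0.083328/0.235752 = 0.3535

P(A|B) = 0.3535


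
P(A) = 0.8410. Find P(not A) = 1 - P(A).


P(not A) = 1 - 0.8410 = 0.1590

P(not A) = 0.1590


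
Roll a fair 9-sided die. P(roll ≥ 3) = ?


Favorable outcomes (roll ≥ 3): 7
Total outcomes = 9
P = 7/9 = 0.7778

P = 0.7778


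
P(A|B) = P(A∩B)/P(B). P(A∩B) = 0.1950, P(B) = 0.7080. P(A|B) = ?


P(A|B) = 0.1950/0.7080 = 0.2754

P(A|B) = 0.2754


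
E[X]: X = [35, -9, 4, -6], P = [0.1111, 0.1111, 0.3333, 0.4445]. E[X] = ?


E[X] = 35*0.1111 - 9*0.1111 + 4*0.3333 - 6*0.4445
= 3.8885 - 0.9999 + 1.3332 - 2.6670
= 1.5548

E[X] = 1.5548


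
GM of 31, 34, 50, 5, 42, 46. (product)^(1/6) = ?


Product = 31 × 34 × 50 × 5 × 42 × 46 = 509082000
GM = 509082000^(1/6) = 28.2573

GM = 28.2573


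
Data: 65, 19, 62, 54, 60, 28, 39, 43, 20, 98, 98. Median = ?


Sorted: 19, 20, 28, 39, 43, 54, 60, 62, 65, 98, 98
n = 11 (odd)
Middle value = 54

Median = 54


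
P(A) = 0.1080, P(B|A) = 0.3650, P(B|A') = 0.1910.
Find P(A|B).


P(B) = P(B|A)*P(A) + P(B|A')*P(A')
= 0.3650*0.1080 + 0.1910*0.8920
= 0.039420 + 0.170372 = 0.209792
P(A|B) = 0.039420/0.209792 = 0.1879

P(A|B) = 0.1879


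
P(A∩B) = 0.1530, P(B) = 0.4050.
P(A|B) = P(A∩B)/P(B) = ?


P(A|B) = 0.1530/0.4050 = 0.3778

P(A|B) = 0.3778


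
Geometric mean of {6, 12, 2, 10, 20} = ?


Product = 6 × 12 × 2 × 10 × 20 = 28800
GM = 28800^(1/5) = 7.7961

GM = 7.7961


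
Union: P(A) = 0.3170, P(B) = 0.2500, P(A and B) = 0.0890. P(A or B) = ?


P(A∪B) = 0.3170 + 0.2500 - 0.0890
= 0.5670 - 0.0890
= 0.4780

P(A∪B) = 0.4780


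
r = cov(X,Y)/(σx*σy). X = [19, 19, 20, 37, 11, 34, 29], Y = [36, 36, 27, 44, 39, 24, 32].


Mean X = 24.1429, Mean Y = 34.0000
SD X = 8.692009, SD Y = 6.391959
Cov = -5.285714
r = -5.285714/(8.692009*6.391959) = -0.0951

r = -0.0951


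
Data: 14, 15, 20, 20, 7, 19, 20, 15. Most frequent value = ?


Frequencies: 7:1, 14:1, 15:2, 19:1, 20:3
Max frequency = 3
Mode = 20

Mode = 20


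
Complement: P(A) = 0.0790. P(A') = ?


P(not A) = 1 - 0.0790 = 0.9210

P(not A) = 0.9210


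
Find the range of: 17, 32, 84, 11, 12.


Max = 84, Min = 11
Range = 84 - 11 = 73

Range = 73


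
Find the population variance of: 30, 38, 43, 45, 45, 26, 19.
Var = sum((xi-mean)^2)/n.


Mean = 35.1429
Squared deviations: 26.4490, 8.1633, 61.7347, 97.1633, 97.1633, 83.5918, 260.5918
Sum = 634.8571
Variance = 634.8571/7 = 90.6939

Variance = 90.6939


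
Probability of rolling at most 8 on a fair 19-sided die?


Favorable outcomes (roll ≤ 8): 8
Total outcomes = 19
P = 8/19 = 0.4211

P = 0.4211


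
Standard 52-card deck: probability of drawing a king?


4 kings in 52 cards
P = 4/52 = 0.0769

P = 0.0769


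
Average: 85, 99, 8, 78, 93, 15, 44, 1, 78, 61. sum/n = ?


Sum = 85 + 99 + 8 + 78 + 93 + 15 + 44 + 1 + 78 + 61 = 562
n = 10
Mean = 562/10 = 56.2000

Mean = 56.2000


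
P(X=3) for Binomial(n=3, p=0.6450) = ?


C(3,3) = 1
p^3 = 0.268336
(1-p)^0 = 1.000000
P = 1 * 0.268336 * 1.000000 = 0.2683

P(X=3) = 0.2683


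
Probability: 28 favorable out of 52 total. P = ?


P = 28/52 = 0.5385

P = 0.5385


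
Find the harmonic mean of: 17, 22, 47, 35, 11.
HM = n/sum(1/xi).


Sum of reciprocals = 1/17 + 1/22 + 1/47 + 1/35 + 1/11 = 0.245035
HM = 5/0.245035 = 20.4052

HM = 20.4052


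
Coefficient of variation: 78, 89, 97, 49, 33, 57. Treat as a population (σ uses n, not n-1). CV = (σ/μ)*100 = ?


Mean = 67.1667
SD = 22.6746
CV = (22.6746/67.1667)*100 = 33.7588%

CV = 33.7588%


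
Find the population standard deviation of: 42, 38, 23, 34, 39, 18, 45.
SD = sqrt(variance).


Mean = 34.1429
Variance = 86.1224
SD = sqrt(86.1224) = 9.2802

SD = 9.2802


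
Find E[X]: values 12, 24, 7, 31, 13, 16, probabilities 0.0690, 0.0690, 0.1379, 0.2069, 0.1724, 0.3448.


E[X] = 12*0.0690 + 24*0.0690 + 7*0.1379 + 31*0.2069 + 13*0.1724 + 16*0.3448
= 0.8280 + 1.6560 + 0.9653 + 6.4139 + 2.2412 + 5.5168
= 17.6212

E[X] = 17.6212


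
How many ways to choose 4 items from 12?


C(12,4) = 12!/(4! × 8!)
= 479001600/(24 × 40320)
= 495

C(12,4) = 495


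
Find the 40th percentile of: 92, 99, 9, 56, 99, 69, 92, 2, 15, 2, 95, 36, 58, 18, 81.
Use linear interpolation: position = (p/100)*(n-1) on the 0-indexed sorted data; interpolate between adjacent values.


Sorted: 2, 2, 9, 15, 18, 36, 56, 58, 69, 81, 92, 92, 95, 99, 99
n = 15
Index = 40/100 * 14 = 5.6000
Lower = data[5] = 36, Upper = data[6] = 56
P40 = 36 + 0.6000*(20) = 48.0000

P40 = 48.0000


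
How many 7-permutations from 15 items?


P(15,7) = 15!/8!
= 1307674368000/40320
= 32432400

P(15,7) = 32432400


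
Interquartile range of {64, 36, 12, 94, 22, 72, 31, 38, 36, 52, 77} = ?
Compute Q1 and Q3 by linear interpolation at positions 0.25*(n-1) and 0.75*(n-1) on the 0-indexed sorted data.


Sorted: 12, 22, 31, 36, 36, 38, 52, 64, 72, 77, 94
Q1 (25th %ile) = 33.5000
Q3 (75th %ile) = 68.0000
IQR = 68.0000 - 33.5000 = 34.5000

IQR = 34.5000


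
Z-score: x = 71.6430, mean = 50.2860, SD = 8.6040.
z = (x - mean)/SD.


z = (71.6430 - 50.2860)/8.6040
= 21.3570/8.6040
= 2.4822

z = 2.4822


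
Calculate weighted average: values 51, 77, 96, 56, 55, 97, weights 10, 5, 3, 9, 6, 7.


Numerator = 51*10 + 77*5 + 96*3 + 56*9 + 55*6 + 97*7 = 2696
Denominator = 10 + 5 + 3 + 9 + 6 + 7 = 40
WM = 2696/40 = 67.4000

WM = 67.4000


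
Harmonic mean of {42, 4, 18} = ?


Sum of reciprocals = 1/42 + 1/4 + 1/18 = 0.329365
HM = 3/0.329365 = 9.1084

HM = 9.1084


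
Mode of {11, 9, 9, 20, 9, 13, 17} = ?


Frequencies: 9:3, 11:1, 13:1, 17:1, 20:1
Max frequency = 3
Mode = 9

Mode = 9


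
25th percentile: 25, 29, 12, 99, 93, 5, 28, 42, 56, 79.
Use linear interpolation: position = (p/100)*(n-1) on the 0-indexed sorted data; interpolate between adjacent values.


Sorted: 5, 12, 25, 28, 29, 42, 56, 79, 93, 99
n = 10
Index = 25/100 * 9 = 2.2500
Lower = data[2] = 25, Upper = data[3] = 28
P25 = 25 + 0.2500*(3) = 25.7500

P25 = 25.7500


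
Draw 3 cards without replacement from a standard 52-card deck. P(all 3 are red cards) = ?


P(all red cards) = (26/52) × (25/51) × (24/50)
= 0.1176

P = 0.1176


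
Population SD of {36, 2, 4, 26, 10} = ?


Mean = 15.6000
Variance = 175.0400
SD = sqrt(175.0400) = 13.2303

SD = 13.2303


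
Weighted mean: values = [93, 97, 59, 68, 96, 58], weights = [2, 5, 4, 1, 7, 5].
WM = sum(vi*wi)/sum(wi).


Numerator = 93*2 + 97*5 + 59*4 + 68*1 + 96*7 + 58*5 = 1937
Denominator = 2 + 5 + 4 + 1 + 7 + 5 = 24
WM = 1937/24 = 80.7083

WM = 80.7083


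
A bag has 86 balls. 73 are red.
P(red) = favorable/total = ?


P = 73/86 = 0.8488

P = 0.8488


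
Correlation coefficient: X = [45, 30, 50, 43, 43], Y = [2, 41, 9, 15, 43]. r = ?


Mean X = 42.2000, Mean Y = 22.0000
SD X = 6.615134, SD Y = 16.852300
Cov = -75.600000
r = -75.600000/(6.615134*16.852300) = -0.6781

r = -0.6781


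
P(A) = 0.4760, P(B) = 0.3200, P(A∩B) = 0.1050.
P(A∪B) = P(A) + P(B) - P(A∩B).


P(A∪B) = 0.4760 + 0.3200 - 0.1050
= 0.7960 - 0.1050
= 0.6910

P(A∪B) = 0.6910


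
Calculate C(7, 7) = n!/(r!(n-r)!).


C(7,7) = 7!/(7! × 0!)
= 5040/(5040 × 1)
= 1

C(7,7) = 1


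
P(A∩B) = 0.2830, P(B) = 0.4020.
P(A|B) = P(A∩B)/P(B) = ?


P(A|B) = 0.2830/0.4020 = 0.7040

P(A|B) = 0.7040


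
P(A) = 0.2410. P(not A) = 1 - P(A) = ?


P(not A) = 1 - 0.2410 = 0.7590

P(not A) = 0.7590


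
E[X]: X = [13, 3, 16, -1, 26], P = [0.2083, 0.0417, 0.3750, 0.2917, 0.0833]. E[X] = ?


E[X] = 13*0.2083 + 3*0.0417 + 16*0.3750 - 1*0.2917 + 26*0.0833
= 2.7079 + 0.1251 + 6.0000 - 0.2917 + 2.1658
= 10.7071

E[X] = 10.7071


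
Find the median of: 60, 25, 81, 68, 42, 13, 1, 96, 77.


Sorted: 1, 13, 25, 42, 60, 68, 77, 81, 96
n = 9 (odd)
Middle value = 60

Median = 60


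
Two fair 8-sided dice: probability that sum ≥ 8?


Total outcomes = 8×8 = 64
Favorable (sum ≥ 8): 43
P = 43/64 = 0.6719

P = 0.6719


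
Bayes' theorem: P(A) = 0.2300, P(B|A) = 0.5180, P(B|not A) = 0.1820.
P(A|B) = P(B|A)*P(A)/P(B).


P(B) = P(B|A)*P(A) + P(B|A')*P(A')
= 0.5180*0.2300 + 0.1820*0.7700
= 0.119140 + 0.140140 = 0.259280
P(A|B) = 0.119140/0.259280 = 0.4595

P(A|B) = 0.4595


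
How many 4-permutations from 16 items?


P(16,4) = 16!/12!
= 20922789888000/479001600
= 43680

P(16,4) = 43680
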